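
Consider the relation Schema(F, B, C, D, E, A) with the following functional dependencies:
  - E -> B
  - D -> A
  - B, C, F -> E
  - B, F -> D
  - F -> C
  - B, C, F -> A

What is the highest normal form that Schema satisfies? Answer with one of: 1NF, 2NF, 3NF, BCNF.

Candidate keys: {B, F}, {E, F}. Prime attributes: {B, E, F}.
E -> B breaks BCNF: {E}⁺ = {B, E}, so {E} is not a superkey.
D -> A determines the non-prime attribute {A} from a non-superkey — 3NF is violated.
Since {F} ⊂ {B, F} and {F}⁺ ⊇ {C} with {C} non-prime, there is a partial dependency; 2NF fails.

1NF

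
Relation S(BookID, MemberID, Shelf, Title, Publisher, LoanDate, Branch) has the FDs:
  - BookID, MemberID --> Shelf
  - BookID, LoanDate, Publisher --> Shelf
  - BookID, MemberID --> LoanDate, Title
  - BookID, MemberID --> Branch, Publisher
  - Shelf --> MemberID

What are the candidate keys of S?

{BookID, LoanDate, Publisher}, {BookID, MemberID}, {BookID, Shelf}

{BookID} never appears on the right of any FD, so every key must include it.
{BookID, MemberID}⁺ = {BookID, Branch, LoanDate, MemberID, Publisher, Shelf, Title} — all of the relation — so {BookID, MemberID} is a candidate key.
{BookID, Shelf}⁺ = {BookID, Branch, LoanDate, MemberID, Publisher, Shelf, Title} — all of the relation — so {BookID, Shelf} is a candidate key.
{BookID, LoanDate, Publisher}⁺ = {BookID, Branch, LoanDate, MemberID, Publisher, Shelf, Title} — all of the relation — so {BookID, LoanDate, Publisher} is a candidate key.
No proper subset of any of these is a key, and no other minimal superkey exists.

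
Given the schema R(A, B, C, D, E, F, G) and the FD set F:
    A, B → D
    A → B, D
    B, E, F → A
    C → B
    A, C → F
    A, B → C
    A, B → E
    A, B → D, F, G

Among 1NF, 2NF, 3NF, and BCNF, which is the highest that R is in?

3NF

Candidate keys: {A}, {B, E, F}, {C, E, F}. Prime attributes: {A, B, C, E, F}.
C → B: {C}⁺ = {B, C}, which is not all of the attributes, so the left side is not a superkey — BCNF is violated.
Since {B} ⊆ prime attributes and every other non-superkey FD also has a prime right side, the schema is in 3NF.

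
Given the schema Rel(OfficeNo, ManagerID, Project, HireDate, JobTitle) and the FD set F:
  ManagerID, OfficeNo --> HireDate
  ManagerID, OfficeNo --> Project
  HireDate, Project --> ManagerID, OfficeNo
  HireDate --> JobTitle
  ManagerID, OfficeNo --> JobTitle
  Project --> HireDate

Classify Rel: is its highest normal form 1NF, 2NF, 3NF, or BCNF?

Candidate keys: {ManagerID, OfficeNo}, {Project}. Prime attributes: {ManagerID, OfficeNo, Project}.
For HireDate --> JobTitle we have {HireDate}⁺ = {HireDate, JobTitle}; {HireDate} is not a superkey, so BCNF fails.
Because {JobTitle} is non-prime and the left side of HireDate --> JobTitle is not a superkey, the relation is not in 3NF.
No proper subset of a key has a non-prime attribute in its closure, so there is no partial dependency; 2NF holds.

2NF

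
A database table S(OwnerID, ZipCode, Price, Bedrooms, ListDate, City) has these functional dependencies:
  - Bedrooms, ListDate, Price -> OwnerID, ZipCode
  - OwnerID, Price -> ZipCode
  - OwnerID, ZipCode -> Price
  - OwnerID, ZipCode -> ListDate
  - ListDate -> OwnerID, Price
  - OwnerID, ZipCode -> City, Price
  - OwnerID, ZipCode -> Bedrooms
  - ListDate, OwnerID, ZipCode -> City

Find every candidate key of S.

Closure of {ListDate} is {Bedrooms, City, ListDate, OwnerID, Price, ZipCode}, the whole schema; {ListDate} is a candidate key.
Closure of {OwnerID, Price} is {Bedrooms, City, ListDate, OwnerID, Price, ZipCode}, the whole schema; {OwnerID, Price} is a candidate key.
Closure of {OwnerID, ZipCode} is {Bedrooms, City, ListDate, OwnerID, Price, ZipCode}, the whole schema; {OwnerID, ZipCode} is a candidate key.
These are minimal and exhaustive — every other superkey contains one of them.

{ListDate}, {OwnerID, Price}, {OwnerID, ZipCode}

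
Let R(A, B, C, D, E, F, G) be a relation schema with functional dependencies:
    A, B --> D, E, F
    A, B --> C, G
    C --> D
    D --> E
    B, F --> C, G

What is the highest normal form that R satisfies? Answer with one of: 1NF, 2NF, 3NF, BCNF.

2NF

Candidate key: {A, B}. Prime attributes: {A, B}.
C --> D: {C}⁺ = {C, D, E}, which is not all of the attributes, so the left side is not a superkey — BCNF is violated.
C --> D determines the non-prime attribute {D} from a non-superkey — 3NF is violated.
No non-prime attribute depends on a proper subset of any candidate key, so 2NF holds.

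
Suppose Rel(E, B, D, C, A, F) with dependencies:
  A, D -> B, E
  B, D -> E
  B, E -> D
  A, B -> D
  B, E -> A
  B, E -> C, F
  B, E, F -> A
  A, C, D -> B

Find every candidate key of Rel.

{A, B}, {A, D}, {B, D}, {B, E}

Closure of {A, B} is {A, B, C, D, E, F}, the whole schema; {A, B} is a candidate key.
Closure of {A, D} is {A, B, C, D, E, F}, the whole schema; {A, D} is a candidate key.
Closure of {B, D} is {A, B, C, D, E, F}, the whole schema; {B, D} is a candidate key.
Closure of {B, E} is {A, B, C, D, E, F}, the whole schema; {B, E} is a candidate key.
No proper subset of any of these is a key, and no other minimal superkey exists.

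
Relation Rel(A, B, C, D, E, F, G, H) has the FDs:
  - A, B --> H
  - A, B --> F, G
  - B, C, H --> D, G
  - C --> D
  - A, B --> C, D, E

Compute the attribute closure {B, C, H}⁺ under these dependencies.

Start with {B, C, H}.
B, C, H --> D, G applies; add {D, G} → now {B, C, D, G, H}.
No further FD applies.

{B, C, D, G, H}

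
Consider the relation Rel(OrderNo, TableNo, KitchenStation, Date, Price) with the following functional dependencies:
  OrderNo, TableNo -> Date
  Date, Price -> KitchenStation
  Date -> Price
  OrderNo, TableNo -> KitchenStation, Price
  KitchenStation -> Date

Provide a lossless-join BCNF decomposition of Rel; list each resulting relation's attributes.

Candidate key of the original relation: {OrderNo, TableNo}.
In {Date, KitchenStation, OrderNo, Price, TableNo}, {Date, Price} is not a superkey ({Date, Price}⁺ restricted to this set is {Date, KitchenStation, Price}), so split on Date, Price -> KitchenStation into {Date, KitchenStation, Price} and {Date, OrderNo, Price, TableNo}.
{Date, KitchenStation, Price} has no BCNF violation.
In {Date, OrderNo, Price, TableNo}, {Date} is not a superkey ({Date}⁺ restricted to this set is {Date, Price}), so split on Date -> Price into {Date, Price} and {Date, OrderNo, TableNo}.
{Date, Price} has no BCNF violation.
{Date, OrderNo, TableNo} has no BCNF violation.

{Date, KitchenStation, Price}; {Date, OrderNo, TableNo}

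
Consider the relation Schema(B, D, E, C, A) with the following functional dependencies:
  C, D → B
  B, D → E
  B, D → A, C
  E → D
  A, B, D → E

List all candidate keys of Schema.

{B, D}, {B, E}, {C, D}, {C, E}

{B, D} is a candidate key since {B, D}⁺ = {A, B, C, D, E} covers every attribute.
{B, E} is a candidate key since {B, E}⁺ = {A, B, C, D, E} covers every attribute.
{C, D} is a candidate key since {C, D}⁺ = {A, B, C, D, E} covers every attribute.
{C, E} is a candidate key since {C, E}⁺ = {A, B, C, D, E} covers every attribute.
Any other superkey properly contains one of these, so there are no further candidate keys.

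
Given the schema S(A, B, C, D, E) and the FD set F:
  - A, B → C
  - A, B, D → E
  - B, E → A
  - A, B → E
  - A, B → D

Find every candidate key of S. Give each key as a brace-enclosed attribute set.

{A, B}, {B, E}

{B} never appears on the right of any FD, so every key must include it.
{A, B}⁺ = {A, B, C, D, E} — all of the relation — so {A, B} is a candidate key.
{B, E}⁺ = {A, B, C, D, E} — all of the relation — so {B, E} is a candidate key.
These are minimal and exhaustive — every other superkey contains one of them.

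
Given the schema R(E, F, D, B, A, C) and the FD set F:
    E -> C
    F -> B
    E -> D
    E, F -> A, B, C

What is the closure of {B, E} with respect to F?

Start with {B, E}.
E -> C applies; add {C} → now {B, C, E}.
E -> D applies; add {D} → now {B, C, D, E}.
No further FD applies.

{B, C, D, E}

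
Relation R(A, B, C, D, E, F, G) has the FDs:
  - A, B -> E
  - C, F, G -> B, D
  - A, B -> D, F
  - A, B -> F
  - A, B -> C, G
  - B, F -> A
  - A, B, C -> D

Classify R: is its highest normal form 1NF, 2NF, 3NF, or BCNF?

Candidate keys: {A, B}, {B, F}, {C, F, G}. Prime attributes: {A, B, C, F, G}.
Every FD has a superkey on the left, so the relation is in BCNF.

BCNF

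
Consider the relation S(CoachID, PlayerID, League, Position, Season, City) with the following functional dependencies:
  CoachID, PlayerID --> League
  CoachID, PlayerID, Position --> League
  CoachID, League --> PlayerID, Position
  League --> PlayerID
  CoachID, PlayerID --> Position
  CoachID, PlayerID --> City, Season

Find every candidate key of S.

Attributes never on any right-hand side: {CoachID} — every candidate key must contain it.
Closure of {CoachID, League} is {City, CoachID, League, PlayerID, Position, Season}, the whole schema; {CoachID, League} is a candidate key.
Closure of {CoachID, PlayerID} is {City, CoachID, League, PlayerID, Position, Season}, the whole schema; {CoachID, PlayerID} is a candidate key.
No proper subset of any of these is a key, and no other minimal superkey exists.

{CoachID, League}, {CoachID, PlayerID}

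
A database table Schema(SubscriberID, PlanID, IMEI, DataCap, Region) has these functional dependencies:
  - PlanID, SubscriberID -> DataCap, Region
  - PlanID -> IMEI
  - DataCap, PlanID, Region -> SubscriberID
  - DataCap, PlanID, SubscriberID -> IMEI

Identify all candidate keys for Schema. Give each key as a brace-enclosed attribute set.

{DataCap, PlanID, Region}, {PlanID, SubscriberID}

Attributes never on any right-hand side: {PlanID} — every candidate key must contain it.
{PlanID, SubscriberID} is a candidate key since {PlanID, SubscriberID}⁺ = {DataCap, IMEI, PlanID, Region, SubscriberID} covers every attribute.
{DataCap, PlanID, Region} is a candidate key since {DataCap, PlanID, Region}⁺ = {DataCap, IMEI, PlanID, Region, SubscriberID} covers every attribute.
These are minimal and exhaustive — every other superkey contains one of them.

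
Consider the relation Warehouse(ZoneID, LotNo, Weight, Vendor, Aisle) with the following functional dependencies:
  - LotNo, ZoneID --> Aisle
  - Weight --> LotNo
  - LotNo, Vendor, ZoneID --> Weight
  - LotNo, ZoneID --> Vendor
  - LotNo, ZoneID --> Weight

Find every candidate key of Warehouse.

{LotNo, ZoneID}, {Weight, ZoneID}

No FD produces {ZoneID}, so it must be in every candidate key.
{LotNo, ZoneID}⁺ = {Aisle, LotNo, Vendor, Weight, ZoneID}, which is every attribute, so {LotNo, ZoneID} is a candidate key.
{Weight, ZoneID}⁺ = {Aisle, LotNo, Vendor, Weight, ZoneID}, which is every attribute, so {Weight, ZoneID} is a candidate key.
Any other superkey properly contains one of these, so there are no further candidate keys.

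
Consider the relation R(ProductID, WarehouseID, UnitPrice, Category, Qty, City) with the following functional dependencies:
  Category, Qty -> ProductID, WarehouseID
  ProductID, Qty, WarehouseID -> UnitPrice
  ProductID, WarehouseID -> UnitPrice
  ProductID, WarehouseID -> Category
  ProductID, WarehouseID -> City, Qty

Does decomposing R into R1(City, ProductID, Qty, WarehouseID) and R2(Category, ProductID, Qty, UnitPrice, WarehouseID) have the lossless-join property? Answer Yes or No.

R1 ∩ R2 = {ProductID, Qty, WarehouseID}; its closure under F is {Category, City, ProductID, Qty, UnitPrice, WarehouseID}.
Since R1 ⊆ {Category, City, ProductID, Qty, UnitPrice, WarehouseID}, the intersection is a superkey of R1; the decomposition is lossless.

Yes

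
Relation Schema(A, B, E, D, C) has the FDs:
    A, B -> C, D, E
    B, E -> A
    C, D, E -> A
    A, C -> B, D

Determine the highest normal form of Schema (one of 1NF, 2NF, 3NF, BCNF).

BCNF

Candidate keys: {A, B}, {A, C}, {B, E}, {C, D, E}. Prime attributes: {A, B, C, D, E}.
Each dependency's left side is a superkey — BCNF holds.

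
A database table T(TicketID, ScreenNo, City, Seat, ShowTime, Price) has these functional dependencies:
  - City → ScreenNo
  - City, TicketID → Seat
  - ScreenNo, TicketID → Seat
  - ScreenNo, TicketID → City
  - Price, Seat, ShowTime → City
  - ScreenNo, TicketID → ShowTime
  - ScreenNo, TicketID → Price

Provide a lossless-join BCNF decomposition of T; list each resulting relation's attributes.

Candidate keys of the original relation: {City, TicketID}, {Price, Seat, ShowTime, TicketID}, {ScreenNo, TicketID}.
Within {City, Price, ScreenNo, Seat, ShowTime, TicketID}: {City}⁺ ∩ {City, Price, ScreenNo, Seat, ShowTime, TicketID} = {City, ScreenNo}, not the whole set, so City → ScreenNo violates BCNF; decompose into {City, ScreenNo} and {City, Price, Seat, ShowTime, TicketID}.
{City, ScreenNo} has no BCNF violation.
Within {City, Price, Seat, ShowTime, TicketID}: {Price, Seat, ShowTime}⁺ ∩ {City, Price, Seat, ShowTime, TicketID} = {City, Price, Seat, ShowTime}, not the whole set, so Price, Seat, ShowTime → City violates BCNF; decompose into {City, Price, Seat, ShowTime} and {Price, Seat, ShowTime, TicketID}.
{City, Price, Seat, ShowTime} has no BCNF violation.
{Price, Seat, ShowTime, TicketID} has no BCNF violation.

{City, Price, Seat, ShowTime}; {City, ScreenNo}; {Price, Seat, ShowTime, TicketID}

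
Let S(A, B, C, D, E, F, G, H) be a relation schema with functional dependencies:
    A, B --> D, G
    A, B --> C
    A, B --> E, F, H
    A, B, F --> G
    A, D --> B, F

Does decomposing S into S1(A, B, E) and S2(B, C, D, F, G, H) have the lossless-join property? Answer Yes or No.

No

The shared attributes are {B} and {B}⁺ = {B}.
Neither S1 nor S2 is contained in that closure, so the decomposition is lossy.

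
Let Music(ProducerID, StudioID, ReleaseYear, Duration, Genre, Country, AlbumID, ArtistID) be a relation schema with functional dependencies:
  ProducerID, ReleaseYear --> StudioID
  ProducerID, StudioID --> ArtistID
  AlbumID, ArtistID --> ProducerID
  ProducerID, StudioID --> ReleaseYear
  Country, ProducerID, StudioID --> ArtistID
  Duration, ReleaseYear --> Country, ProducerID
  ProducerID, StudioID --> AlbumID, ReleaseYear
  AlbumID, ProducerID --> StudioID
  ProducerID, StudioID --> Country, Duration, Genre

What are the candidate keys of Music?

{AlbumID, ArtistID} is a candidate key since {AlbumID, ArtistID}⁺ = {AlbumID, ArtistID, Country, Duration, Genre, ProducerID, ReleaseYear, StudioID} covers every attribute.
{AlbumID, ProducerID} is a candidate key since {AlbumID, ProducerID}⁺ = {AlbumID, ArtistID, Country, Duration, Genre, ProducerID, ReleaseYear, StudioID} covers every attribute.
{Duration, ReleaseYear} is a candidate key since {Duration, ReleaseYear}⁺ = {AlbumID, ArtistID, Country, Duration, Genre, ProducerID, ReleaseYear, StudioID} covers every attribute.
{ProducerID, ReleaseYear} is a candidate key since {ProducerID, ReleaseYear}⁺ = {AlbumID, ArtistID, Country, Duration, Genre, ProducerID, ReleaseYear, StudioID} covers every attribute.
{ProducerID, StudioID} is a candidate key since {ProducerID, StudioID}⁺ = {AlbumID, ArtistID, Country, Duration, Genre, ProducerID, ReleaseYear, StudioID} covers every attribute.
These are minimal and exhaustive — every other superkey contains one of them.

{AlbumID, ArtistID}, {AlbumID, ProducerID}, {Duration, ReleaseYear}, {ProducerID, ReleaseYear}, {ProducerID, StudioID}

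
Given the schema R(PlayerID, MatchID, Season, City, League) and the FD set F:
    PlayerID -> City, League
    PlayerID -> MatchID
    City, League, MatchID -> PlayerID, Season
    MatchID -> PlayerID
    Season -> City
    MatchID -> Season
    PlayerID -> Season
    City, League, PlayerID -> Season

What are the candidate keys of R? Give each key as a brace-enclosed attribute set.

{MatchID}, {PlayerID}

Closure of {MatchID} is {City, League, MatchID, PlayerID, Season}, the whole schema; {MatchID} is a candidate key.
Closure of {PlayerID} is {City, League, MatchID, PlayerID, Season}, the whole schema; {PlayerID} is a candidate key.
No proper subset of any of these is a key, and no other minimal superkey exists.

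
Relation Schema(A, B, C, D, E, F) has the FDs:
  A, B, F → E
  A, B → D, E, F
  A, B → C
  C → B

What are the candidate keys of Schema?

{A} never appears on the right of any FD, so every key must include it.
{A, B}⁺ = {A, B, C, D, E, F} — all of the relation — so {A, B} is a candidate key.
{A, C}⁺ = {A, B, C, D, E, F} — all of the relation — so {A, C} is a candidate key.
These are minimal and exhaustive — every other superkey contains one of them.

{A, B}, {A, C}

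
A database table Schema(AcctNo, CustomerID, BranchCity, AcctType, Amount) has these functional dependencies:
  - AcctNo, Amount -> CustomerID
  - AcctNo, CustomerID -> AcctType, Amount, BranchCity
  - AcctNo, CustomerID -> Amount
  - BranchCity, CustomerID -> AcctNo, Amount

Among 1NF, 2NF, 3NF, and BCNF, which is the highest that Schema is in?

BCNF

Candidate keys: {AcctNo, Amount}, {AcctNo, CustomerID}, {BranchCity, CustomerID}. Prime attributes: {AcctNo, Amount, BranchCity, CustomerID}.
The left-hand side of every FD is a superkey, so BCNF is satisfied.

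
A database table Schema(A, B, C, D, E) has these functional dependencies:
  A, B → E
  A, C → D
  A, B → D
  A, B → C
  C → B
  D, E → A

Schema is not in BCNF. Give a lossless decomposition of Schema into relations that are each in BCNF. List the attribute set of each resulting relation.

Candidate keys of the original relation: {A, B}, {A, C}, {B, D, E}, {C, D, E}.
{A, B, C, D, E}: {C} determines {B, C} here but is not a superkey — split on C → B, giving {B, C} and {A, C, D, E}.
{B, C}: every determinant is a superkey — BCNF.
{A, C, D, E}: {D, E} determines {A, D, E} here but is not a superkey — split on D, E → A, giving {A, D, E} and {C, D, E}.
{A, D, E}: every determinant is a superkey — BCNF.
{C, D, E}: every determinant is a superkey — BCNF.

{A, D, E}; {B, C}; {C, D, E}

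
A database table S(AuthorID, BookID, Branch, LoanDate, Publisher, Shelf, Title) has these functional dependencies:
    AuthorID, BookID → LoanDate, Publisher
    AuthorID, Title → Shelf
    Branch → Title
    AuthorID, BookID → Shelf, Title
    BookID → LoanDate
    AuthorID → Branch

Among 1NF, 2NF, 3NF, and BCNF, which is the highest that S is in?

Candidate key: {AuthorID, BookID}. Prime attributes: {AuthorID, BookID}.
AuthorID, Title → Shelf: {AuthorID, Title}⁺ = {AuthorID, Branch, Shelf, Title}, which is not all of the attributes, so the left side is not a superkey — BCNF is violated.
Because {Shelf} is non-prime and the left side of AuthorID, Title → Shelf is not a superkey, the relation is not in 3NF.
The proper key subset {AuthorID} of {AuthorID, BookID} determines non-prime {Branch, Shelf, Title}, so the relation is not even in 2NF.

1NF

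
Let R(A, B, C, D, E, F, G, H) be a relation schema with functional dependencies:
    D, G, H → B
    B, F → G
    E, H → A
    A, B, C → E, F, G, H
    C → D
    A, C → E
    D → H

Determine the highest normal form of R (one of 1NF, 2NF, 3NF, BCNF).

Candidate keys: {A, B, C}, {A, C, G}, {B, C, E}, {C, E, G}. Prime attributes: {A, B, C, E, G}.
D, G, H → B: {D, G, H}⁺ = {B, D, G, H}, which is not all of the attributes, so the left side is not a superkey — BCNF is violated.
C → D determines the non-prime attribute {D} from a non-superkey — 3NF is violated.
The proper key subset {C} of {A, B, C} determines non-prime {D, H}, so the relation is not even in 2NF.

1NF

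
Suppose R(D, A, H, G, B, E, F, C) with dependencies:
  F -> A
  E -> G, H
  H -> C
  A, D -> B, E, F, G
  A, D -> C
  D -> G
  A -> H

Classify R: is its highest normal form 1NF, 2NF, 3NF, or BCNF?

Candidate keys: {A, D}, {D, F}. Prime attributes: {A, D, F}.
F -> A breaks BCNF: {F}⁺ = {A, C, F, H}, so {F} is not a superkey.
E -> G, H determines the non-prime attributes {G, H} from a non-superkey — 3NF is violated.
The proper key subset {A} of {A, D} determines non-prime {C, H}, so the relation is not even in 2NF.

1NF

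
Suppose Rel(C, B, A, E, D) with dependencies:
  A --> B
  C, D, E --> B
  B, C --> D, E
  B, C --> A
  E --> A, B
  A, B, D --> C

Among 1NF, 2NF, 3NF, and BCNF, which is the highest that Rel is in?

3NF

Candidate keys: {A, C}, {A, D}, {B, C}, {C, E}, {D, E}. Prime attributes: {A, B, C, D, E}.
A --> B breaks BCNF: {A}⁺ = {A, B}, so {A} is not a superkey.
But every attribute on its right side ({B}) is prime, and the same holds for every other non-superkey FD, so 3NF still holds.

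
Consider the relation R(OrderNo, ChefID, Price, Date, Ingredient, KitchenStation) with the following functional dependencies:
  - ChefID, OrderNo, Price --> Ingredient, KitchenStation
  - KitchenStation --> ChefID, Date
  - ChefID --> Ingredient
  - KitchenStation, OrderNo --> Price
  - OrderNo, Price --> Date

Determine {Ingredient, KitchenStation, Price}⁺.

{ChefID, Date, Ingredient, KitchenStation, Price}

Start with {Ingredient, KitchenStation, Price}.
KitchenStation --> ChefID, Date applies; add {ChefID, Date} → now {ChefID, Date, Ingredient, KitchenStation, Price}.
No further FD applies.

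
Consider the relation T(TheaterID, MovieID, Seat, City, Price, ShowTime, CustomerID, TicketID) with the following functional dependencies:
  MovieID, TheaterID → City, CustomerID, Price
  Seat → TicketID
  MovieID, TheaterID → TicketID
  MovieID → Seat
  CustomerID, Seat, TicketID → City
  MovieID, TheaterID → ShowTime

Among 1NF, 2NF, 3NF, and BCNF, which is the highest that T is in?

Candidate key: {MovieID, TheaterID}. Prime attributes: {MovieID, TheaterID}.
Seat → TicketID breaks BCNF: {Seat}⁺ = {Seat, TicketID}, so {Seat} is not a superkey.
Seat → TicketID determines the non-prime attribute {TicketID} from a non-superkey — 3NF is violated.
The proper key subset {MovieID} of {MovieID, TheaterID} determines non-prime {Seat, TicketID}, so the relation is not even in 2NF.

1NF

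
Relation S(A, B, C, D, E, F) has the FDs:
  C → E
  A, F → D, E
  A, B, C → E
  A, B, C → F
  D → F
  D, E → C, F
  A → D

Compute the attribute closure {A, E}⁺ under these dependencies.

Start with {A, E}.
A → D applies; add {D} → now {A, D, E}.
D → F applies; add {F} → now {A, D, E, F}.
D, E → C, F applies; add {C} → now {A, C, D, E, F}.
No further FD applies.

{A, C, D, E, F}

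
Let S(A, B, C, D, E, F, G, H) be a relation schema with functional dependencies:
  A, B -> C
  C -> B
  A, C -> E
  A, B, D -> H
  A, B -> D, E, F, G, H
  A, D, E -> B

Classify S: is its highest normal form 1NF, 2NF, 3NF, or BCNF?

Candidate keys: {A, B}, {A, C}, {A, D, E}. Prime attributes: {A, B, C, D, E}.
For C -> B we have {C}⁺ = {B, C}; {C} is not a superkey, so BCNF fails.
But every attribute on its right side ({B}) is prime, and the same holds for every other non-superkey FD, so 3NF still holds.

3NF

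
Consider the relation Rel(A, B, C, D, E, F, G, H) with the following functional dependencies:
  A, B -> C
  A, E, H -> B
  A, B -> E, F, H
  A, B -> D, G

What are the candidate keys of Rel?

{A, B}, {A, E, H}

{A} never appears on the right of any FD, so every key must include it.
{A, B}⁺ = {A, B, C, D, E, F, G, H} — all of the relation — so {A, B} is a candidate key.
{A, E, H}⁺ = {A, B, C, D, E, F, G, H} — all of the relation — so {A, E, H} is a candidate key.
No proper subset of any of these is a key, and no other minimal superkey exists.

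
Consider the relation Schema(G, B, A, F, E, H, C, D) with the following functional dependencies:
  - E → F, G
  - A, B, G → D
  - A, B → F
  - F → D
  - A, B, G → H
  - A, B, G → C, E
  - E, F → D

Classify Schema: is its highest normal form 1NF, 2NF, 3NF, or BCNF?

Candidate keys: {A, B, E}, {A, B, G}. Prime attributes: {A, B, E, G}.
E → F, G: {E}⁺ = {D, E, F, G}, which is not all of the attributes, so the left side is not a superkey — BCNF is violated.
Because {F} is non-prime and the left side of E → F, G is not a superkey, the relation is not in 3NF.
Since {E} ⊂ {A, B, E} and {E}⁺ ⊇ {D, F} with {D, F} non-prime, there is a partial dependency; 2NF fails.

1NF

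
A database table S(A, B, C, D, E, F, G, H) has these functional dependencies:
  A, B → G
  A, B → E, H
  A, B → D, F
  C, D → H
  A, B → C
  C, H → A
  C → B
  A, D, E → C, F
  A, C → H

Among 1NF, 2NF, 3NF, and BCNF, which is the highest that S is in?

Candidate keys: {A, B}, {A, C}, {A, D, E}, {C, D}, {C, H}. Prime attributes: {A, B, C, D, E, H}.
For C → B we have {C}⁺ = {B, C}; {C} is not a superkey, so BCNF fails.
But every attribute on its right side ({B}) is prime, and the same holds for every other non-superkey FD, so 3NF still holds.

3NF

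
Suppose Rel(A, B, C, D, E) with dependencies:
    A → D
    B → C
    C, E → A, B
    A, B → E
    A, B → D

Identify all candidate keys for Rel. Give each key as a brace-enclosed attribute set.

{A, B}, {B, E}, {C, E}

Closure of {A, B} is {A, B, C, D, E}, the whole schema; {A, B} is a candidate key.
Closure of {B, E} is {A, B, C, D, E}, the whole schema; {B, E} is a candidate key.
Closure of {C, E} is {A, B, C, D, E}, the whole schema; {C, E} is a candidate key.
These are minimal and exhaustive — every other superkey contains one of them.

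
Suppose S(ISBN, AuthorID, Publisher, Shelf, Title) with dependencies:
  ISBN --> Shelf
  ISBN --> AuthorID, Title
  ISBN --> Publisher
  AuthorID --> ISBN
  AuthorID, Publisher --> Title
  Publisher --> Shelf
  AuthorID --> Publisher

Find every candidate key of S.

{AuthorID}, {ISBN}

{AuthorID} is a candidate key since {AuthorID}⁺ = {AuthorID, ISBN, Publisher, Shelf, Title} covers every attribute.
{ISBN} is a candidate key since {ISBN}⁺ = {AuthorID, ISBN, Publisher, Shelf, Title} covers every attribute.
These are minimal and exhaustive — every other superkey contains one of them.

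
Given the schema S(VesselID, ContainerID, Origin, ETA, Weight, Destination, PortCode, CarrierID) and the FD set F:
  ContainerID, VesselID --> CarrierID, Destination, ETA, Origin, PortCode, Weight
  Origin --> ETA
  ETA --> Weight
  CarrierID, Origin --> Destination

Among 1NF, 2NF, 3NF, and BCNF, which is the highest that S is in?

Candidate key: {ContainerID, VesselID}. Prime attributes: {ContainerID, VesselID}.
Origin --> ETA: {Origin}⁺ = {ETA, Origin, Weight}, which is not all of the attributes, so the left side is not a superkey — BCNF is violated.
Because {ETA} is non-prime and the left side of Origin --> ETA is not a superkey, the relation is not in 3NF.
Checking every proper subset of each key, none determines a non-prime attribute — 2NF is satisfied.

2NF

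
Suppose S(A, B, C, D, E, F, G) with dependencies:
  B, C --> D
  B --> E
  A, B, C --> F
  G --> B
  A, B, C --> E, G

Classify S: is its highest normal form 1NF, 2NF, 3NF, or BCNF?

Candidate keys: {A, B, C}, {A, C, G}. Prime attributes: {A, B, C, G}.
For B, C --> D we have {B, C}⁺ = {B, C, D, E}; {B, C} is not a superkey, so BCNF fails.
B, C --> D determines the non-prime attribute {D} from a non-superkey — 3NF is violated.
Since {B} ⊂ {A, B, C} and {B}⁺ ⊇ {E} with {E} non-prime, there is a partial dependency; 2NF fails.

1NF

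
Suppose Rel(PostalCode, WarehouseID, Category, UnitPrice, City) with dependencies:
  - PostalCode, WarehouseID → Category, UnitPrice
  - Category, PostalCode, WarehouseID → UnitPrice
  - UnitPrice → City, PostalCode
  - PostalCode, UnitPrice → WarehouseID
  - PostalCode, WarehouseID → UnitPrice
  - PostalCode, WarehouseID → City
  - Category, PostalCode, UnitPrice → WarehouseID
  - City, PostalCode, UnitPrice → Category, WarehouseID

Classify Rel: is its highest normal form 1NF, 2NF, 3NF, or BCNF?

Candidate keys: {PostalCode, WarehouseID}, {UnitPrice}. Prime attributes: {PostalCode, UnitPrice, WarehouseID}.
Every FD has a superkey on the left, so the relation is in BCNF.

BCNF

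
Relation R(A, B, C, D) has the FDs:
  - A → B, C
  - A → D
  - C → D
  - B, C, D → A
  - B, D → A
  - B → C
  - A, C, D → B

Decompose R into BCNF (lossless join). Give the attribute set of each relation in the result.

Candidate keys of the original relation: {A}, {B}.
In {A, B, C, D}, {C} is not a superkey ({C}⁺ restricted to this set is {C, D}), so split on C → D into {C, D} and {A, B, C}.
{C, D} is in BCNF.
{A, B, C} is in BCNF.

{A, B, C}; {C, D}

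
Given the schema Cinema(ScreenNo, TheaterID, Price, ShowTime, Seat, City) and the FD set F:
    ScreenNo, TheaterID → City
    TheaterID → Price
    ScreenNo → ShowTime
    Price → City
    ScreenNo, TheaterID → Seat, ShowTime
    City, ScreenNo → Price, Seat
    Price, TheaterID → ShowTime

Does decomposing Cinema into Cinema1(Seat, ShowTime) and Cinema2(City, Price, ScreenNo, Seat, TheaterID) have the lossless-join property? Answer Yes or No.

Common attributes: {Seat}; their closure is {Seat}.
Neither Cinema1 nor Cinema2 is contained in that closure, so the decomposition is lossy.

No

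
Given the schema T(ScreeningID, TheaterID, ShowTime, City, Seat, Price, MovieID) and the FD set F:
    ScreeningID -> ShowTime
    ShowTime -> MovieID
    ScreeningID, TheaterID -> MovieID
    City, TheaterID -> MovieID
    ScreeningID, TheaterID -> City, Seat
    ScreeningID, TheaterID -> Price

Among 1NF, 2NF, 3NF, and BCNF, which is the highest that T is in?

Candidate key: {ScreeningID, TheaterID}. Prime attributes: {ScreeningID, TheaterID}.
ScreeningID -> ShowTime: {ScreeningID}⁺ = {MovieID, ScreeningID, ShowTime}, which is not all of the attributes, so the left side is not a superkey — BCNF is violated.
Because {ShowTime} is non-prime and the left side of ScreeningID -> ShowTime is not a superkey, the relation is not in 3NF.
{ScreeningID} is a proper subset of the key {ScreeningID, TheaterID}, and {ScreeningID}⁺ contains the non-prime attributes {MovieID, ShowTime} — a partial dependency, so 2NF is violated.

1NF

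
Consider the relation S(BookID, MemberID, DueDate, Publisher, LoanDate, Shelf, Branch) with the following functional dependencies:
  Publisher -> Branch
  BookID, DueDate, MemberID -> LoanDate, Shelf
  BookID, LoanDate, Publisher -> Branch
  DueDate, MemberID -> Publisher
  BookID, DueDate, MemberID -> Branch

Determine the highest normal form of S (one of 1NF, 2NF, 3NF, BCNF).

1NF

Candidate key: {BookID, DueDate, MemberID}. Prime attributes: {BookID, DueDate, MemberID}.
Publisher -> Branch: {Publisher}⁺ = {Branch, Publisher}, which is not all of the attributes, so the left side is not a superkey — BCNF is violated.
Because {Branch} is non-prime and the left side of Publisher -> Branch is not a superkey, the relation is not in 3NF.
{DueDate, MemberID} is a proper subset of the key {BookID, DueDate, MemberID}, and {DueDate, MemberID}⁺ contains the non-prime attributes {Branch, Publisher} — a partial dependency, so 2NF is violated.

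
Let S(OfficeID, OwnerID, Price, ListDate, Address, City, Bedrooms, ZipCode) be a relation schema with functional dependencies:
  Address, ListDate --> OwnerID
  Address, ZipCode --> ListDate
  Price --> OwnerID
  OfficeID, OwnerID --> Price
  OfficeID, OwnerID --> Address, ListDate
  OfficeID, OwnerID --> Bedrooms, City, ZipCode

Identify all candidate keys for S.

{Address, ListDate, OfficeID}, {Address, OfficeID, ZipCode}, {OfficeID, OwnerID}, {OfficeID, Price}

No FD produces {OfficeID}, so it must be in every candidate key.
{OfficeID, OwnerID}⁺ = {Address, Bedrooms, City, ListDate, OfficeID, OwnerID, Price, ZipCode}, which is every attribute, so {OfficeID, OwnerID} is a candidate key.
{OfficeID, Price}⁺ = {Address, Bedrooms, City, ListDate, OfficeID, OwnerID, Price, ZipCode}, which is every attribute, so {OfficeID, Price} is a candidate key.
{Address, ListDate, OfficeID}⁺ = {Address, Bedrooms, City, ListDate, OfficeID, OwnerID, Price, ZipCode}, which is every attribute, so {Address, ListDate, OfficeID} is a candidate key.
{Address, OfficeID, ZipCode}⁺ = {Address, Bedrooms, City, ListDate, OfficeID, OwnerID, Price, ZipCode}, which is every attribute, so {Address, OfficeID, ZipCode} is a candidate key.
Any other superkey properly contains one of these, so there are no further candidate keys.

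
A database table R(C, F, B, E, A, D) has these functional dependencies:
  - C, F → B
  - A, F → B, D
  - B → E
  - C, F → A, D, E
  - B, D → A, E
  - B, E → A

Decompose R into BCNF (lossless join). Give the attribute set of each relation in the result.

Candidate key of the original relation: {C, F}.
Within {A, B, C, D, E, F}: {A, F}⁺ ∩ {A, B, C, D, E, F} = {A, B, D, E, F}, not the whole set, so A, F → B, D, E violates BCNF; decompose into {A, B, D, E, F} and {A, C, F}.
Within {A, B, D, E, F}: {B}⁺ ∩ {A, B, D, E, F} = {A, B, E}, not the whole set, so B → A, E violates BCNF; decompose into {A, B, E} and {B, D, F}.
{A, B, E} has no BCNF violation.
{B, D, F} has no BCNF violation.
{A, C, F} has no BCNF violation.

{A, B, E}; {A, C, F}; {B, D, F}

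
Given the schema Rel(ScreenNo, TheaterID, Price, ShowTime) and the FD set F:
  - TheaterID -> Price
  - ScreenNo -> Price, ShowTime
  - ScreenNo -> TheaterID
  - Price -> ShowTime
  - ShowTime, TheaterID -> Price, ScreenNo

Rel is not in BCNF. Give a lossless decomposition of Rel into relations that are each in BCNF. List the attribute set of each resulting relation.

Candidate keys of the original relation: {ScreenNo}, {TheaterID}.
{Price, ScreenNo, ShowTime, TheaterID}: {Price} determines {Price, ShowTime} here but is not a superkey — split on Price -> ShowTime, giving {Price, ShowTime} and {Price, ScreenNo, TheaterID}.
{Price, ShowTime}: every determinant is a superkey — BCNF.
{Price, ScreenNo, TheaterID}: every determinant is a superkey — BCNF.

{Price, ScreenNo, TheaterID}; {Price, ShowTime}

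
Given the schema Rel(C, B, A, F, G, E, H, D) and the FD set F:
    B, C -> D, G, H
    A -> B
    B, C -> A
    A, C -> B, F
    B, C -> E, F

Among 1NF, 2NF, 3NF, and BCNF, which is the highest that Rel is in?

3NF

Candidate keys: {A, C}, {B, C}. Prime attributes: {A, B, C}.
A -> B breaks BCNF: {A}⁺ = {A, B}, so {A} is not a superkey.
Its right-hand attributes {B} are all prime, as are those of every other non-superkey FD — the relation is in 3NF.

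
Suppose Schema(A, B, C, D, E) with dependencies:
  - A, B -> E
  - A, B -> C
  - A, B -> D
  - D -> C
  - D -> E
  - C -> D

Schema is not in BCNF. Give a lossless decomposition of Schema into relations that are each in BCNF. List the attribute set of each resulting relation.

{A, B, D}; {C, D, E}

Candidate key of the original relation: {A, B}.
In {A, B, C, D, E}, {D} is not a superkey ({D}⁺ restricted to this set is {C, D, E}), so split on D -> C, E into {C, D, E} and {A, B, D}.
{C, D, E} is in BCNF.
{A, B, D} is in BCNF.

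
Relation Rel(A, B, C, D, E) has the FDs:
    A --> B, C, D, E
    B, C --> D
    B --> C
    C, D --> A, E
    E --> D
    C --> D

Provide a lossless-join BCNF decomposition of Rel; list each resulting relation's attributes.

{A, B, C, E}; {D, E}

Candidate keys of the original relation: {A}, {B}, {C}.
In {A, B, C, D, E}, {E} is not a superkey ({E}⁺ restricted to this set is {D, E}), so split on E --> D into {D, E} and {A, B, C, E}.
{D, E} is in BCNF.
{A, B, C, E} is in BCNF.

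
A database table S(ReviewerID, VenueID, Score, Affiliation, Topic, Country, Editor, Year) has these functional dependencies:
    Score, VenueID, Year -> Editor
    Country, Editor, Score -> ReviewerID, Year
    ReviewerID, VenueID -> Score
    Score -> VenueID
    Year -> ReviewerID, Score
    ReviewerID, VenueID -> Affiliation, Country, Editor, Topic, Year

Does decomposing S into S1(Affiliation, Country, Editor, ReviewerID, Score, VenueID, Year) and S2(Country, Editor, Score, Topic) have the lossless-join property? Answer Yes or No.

Yes

S1 ∩ S2 = {Country, Editor, Score}; its closure under F is {Affiliation, Country, Editor, ReviewerID, Score, Topic, VenueID, Year}.
Since S1 ⊆ {Affiliation, Country, Editor, ReviewerID, Score, Topic, VenueID, Year}, the intersection is a superkey of S1; the decomposition is lossless.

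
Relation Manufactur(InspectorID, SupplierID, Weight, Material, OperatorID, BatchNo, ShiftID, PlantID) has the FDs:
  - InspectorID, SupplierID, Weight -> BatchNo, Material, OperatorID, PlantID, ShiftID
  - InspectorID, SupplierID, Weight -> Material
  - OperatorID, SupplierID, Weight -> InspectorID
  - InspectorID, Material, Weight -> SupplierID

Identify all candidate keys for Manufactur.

{InspectorID, Material, Weight}, {InspectorID, SupplierID, Weight}, {OperatorID, SupplierID, Weight}

Attributes never on any right-hand side: {Weight} — every candidate key must contain it.
{InspectorID, Material, Weight} is a candidate key since {InspectorID, Material, Weight}⁺ = {BatchNo, InspectorID, Material, OperatorID, PlantID, ShiftID, SupplierID, Weight} covers every attribute.
{InspectorID, SupplierID, Weight} is a candidate key since {InspectorID, SupplierID, Weight}⁺ = {BatchNo, InspectorID, Material, OperatorID, PlantID, ShiftID, SupplierID, Weight} covers every attribute.
{OperatorID, SupplierID, Weight} is a candidate key since {OperatorID, SupplierID, Weight}⁺ = {BatchNo, InspectorID, Material, OperatorID, PlantID, ShiftID, SupplierID, Weight} covers every attribute.
No proper subset of any of these is a key, and no other minimal superkey exists.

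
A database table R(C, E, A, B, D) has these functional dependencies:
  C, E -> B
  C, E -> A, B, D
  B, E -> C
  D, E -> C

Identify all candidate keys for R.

No FD produces {E}, so it must be in every candidate key.
{B, E}⁺ = {A, B, C, D, E} — all of the relation — so {B, E} is a candidate key.
{C, E}⁺ = {A, B, C, D, E} — all of the relation — so {C, E} is a candidate key.
{D, E}⁺ = {A, B, C, D, E} — all of the relation — so {D, E} is a candidate key.
No proper subset of any of these is a key, and no other minimal superkey exists.

{B, E}, {C, E}, {D, E}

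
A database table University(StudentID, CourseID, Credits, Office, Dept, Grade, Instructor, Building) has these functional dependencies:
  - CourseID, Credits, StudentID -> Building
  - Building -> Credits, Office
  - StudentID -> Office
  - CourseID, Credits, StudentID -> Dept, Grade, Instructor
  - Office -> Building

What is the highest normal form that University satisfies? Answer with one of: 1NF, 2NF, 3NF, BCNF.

1NF

Candidate key: {CourseID, StudentID}. Prime attributes: {CourseID, StudentID}.
Building -> Credits, Office: {Building}⁺ = {Building, Credits, Office}, which is not all of the attributes, so the left side is not a superkey — BCNF is violated.
Building -> Credits, Office determines the non-prime attributes {Credits, Office} from a non-superkey — 3NF is violated.
{StudentID} is a proper subset of the key {CourseID, StudentID}, and {StudentID}⁺ contains the non-prime attributes {Building, Credits, Office} — a partial dependency, so 2NF is violated.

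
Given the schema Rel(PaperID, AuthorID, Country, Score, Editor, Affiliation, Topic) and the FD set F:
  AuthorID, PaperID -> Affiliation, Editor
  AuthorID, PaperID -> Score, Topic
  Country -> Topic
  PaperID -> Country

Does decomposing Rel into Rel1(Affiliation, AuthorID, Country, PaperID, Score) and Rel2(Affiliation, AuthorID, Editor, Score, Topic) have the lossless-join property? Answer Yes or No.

No

Common attributes: {Affiliation, AuthorID, Score}; their closure is {Affiliation, AuthorID, Score}.
The closure covers neither Rel1 nor Rel2 entirely; the join is not lossless.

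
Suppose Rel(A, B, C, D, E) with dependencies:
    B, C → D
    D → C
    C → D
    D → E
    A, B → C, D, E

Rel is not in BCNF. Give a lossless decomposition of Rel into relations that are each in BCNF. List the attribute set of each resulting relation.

{A, B, C}; {B, D}; {C, D, E}

Candidate key of the original relation: {A, B}.
{A, B, C, D, E}: {B, C} determines {B, C, D, E} here but is not a superkey — split on B, C → D, E, giving {B, C, D, E} and {A, B, C}.
{B, C, D, E}: {D} determines {C, D, E} here but is not a superkey — split on D → C, E, giving {C, D, E} and {B, D}.
{C, D, E} has no BCNF violation.
{B, D} has no BCNF violation.
{A, B, C} has no BCNF violation.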